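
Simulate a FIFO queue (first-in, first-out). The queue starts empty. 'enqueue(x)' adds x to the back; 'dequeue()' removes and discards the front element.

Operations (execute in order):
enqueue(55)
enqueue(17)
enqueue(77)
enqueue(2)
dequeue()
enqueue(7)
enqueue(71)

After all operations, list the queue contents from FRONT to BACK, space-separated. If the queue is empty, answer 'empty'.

enqueue(55): [55]
enqueue(17): [55, 17]
enqueue(77): [55, 17, 77]
enqueue(2): [55, 17, 77, 2]
dequeue(): [17, 77, 2]
enqueue(7): [17, 77, 2, 7]
enqueue(71): [17, 77, 2, 7, 71]

Answer: 17 77 2 7 71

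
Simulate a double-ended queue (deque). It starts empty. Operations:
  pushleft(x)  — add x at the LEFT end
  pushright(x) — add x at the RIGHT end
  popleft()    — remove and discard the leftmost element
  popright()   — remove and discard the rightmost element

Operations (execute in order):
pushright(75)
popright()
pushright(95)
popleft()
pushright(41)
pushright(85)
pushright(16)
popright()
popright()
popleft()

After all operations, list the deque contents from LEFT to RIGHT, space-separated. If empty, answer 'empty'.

pushright(75): [75]
popright(): []
pushright(95): [95]
popleft(): []
pushright(41): [41]
pushright(85): [41, 85]
pushright(16): [41, 85, 16]
popright(): [41, 85]
popright(): [41]
popleft(): []

Answer: empty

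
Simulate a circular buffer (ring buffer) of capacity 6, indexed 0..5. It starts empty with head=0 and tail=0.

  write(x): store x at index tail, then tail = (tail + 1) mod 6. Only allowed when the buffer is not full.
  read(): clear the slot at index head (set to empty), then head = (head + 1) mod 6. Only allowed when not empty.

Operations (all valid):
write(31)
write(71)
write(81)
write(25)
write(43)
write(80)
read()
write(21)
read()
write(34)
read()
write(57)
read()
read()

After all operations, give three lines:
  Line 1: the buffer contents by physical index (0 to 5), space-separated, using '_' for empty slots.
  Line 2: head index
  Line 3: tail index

Answer: 21 34 57 _ _ 80
5
3

Derivation:
write(31): buf=[31 _ _ _ _ _], head=0, tail=1, size=1
write(71): buf=[31 71 _ _ _ _], head=0, tail=2, size=2
write(81): buf=[31 71 81 _ _ _], head=0, tail=3, size=3
write(25): buf=[31 71 81 25 _ _], head=0, tail=4, size=4
write(43): buf=[31 71 81 25 43 _], head=0, tail=5, size=5
write(80): buf=[31 71 81 25 43 80], head=0, tail=0, size=6
read(): buf=[_ 71 81 25 43 80], head=1, tail=0, size=5
write(21): buf=[21 71 81 25 43 80], head=1, tail=1, size=6
read(): buf=[21 _ 81 25 43 80], head=2, tail=1, size=5
write(34): buf=[21 34 81 25 43 80], head=2, tail=2, size=6
read(): buf=[21 34 _ 25 43 80], head=3, tail=2, size=5
write(57): buf=[21 34 57 25 43 80], head=3, tail=3, size=6
read(): buf=[21 34 57 _ 43 80], head=4, tail=3, size=5
read(): buf=[21 34 57 _ _ 80], head=5, tail=3, size=4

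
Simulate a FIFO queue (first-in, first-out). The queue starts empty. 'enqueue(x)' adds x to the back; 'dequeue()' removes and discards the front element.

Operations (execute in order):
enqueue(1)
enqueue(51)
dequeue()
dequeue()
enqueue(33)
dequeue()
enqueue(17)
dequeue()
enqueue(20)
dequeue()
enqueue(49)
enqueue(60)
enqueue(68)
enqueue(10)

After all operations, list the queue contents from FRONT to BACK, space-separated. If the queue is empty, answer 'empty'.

enqueue(1): [1]
enqueue(51): [1, 51]
dequeue(): [51]
dequeue(): []
enqueue(33): [33]
dequeue(): []
enqueue(17): [17]
dequeue(): []
enqueue(20): [20]
dequeue(): []
enqueue(49): [49]
enqueue(60): [49, 60]
enqueue(68): [49, 60, 68]
enqueue(10): [49, 60, 68, 10]

Answer: 49 60 68 10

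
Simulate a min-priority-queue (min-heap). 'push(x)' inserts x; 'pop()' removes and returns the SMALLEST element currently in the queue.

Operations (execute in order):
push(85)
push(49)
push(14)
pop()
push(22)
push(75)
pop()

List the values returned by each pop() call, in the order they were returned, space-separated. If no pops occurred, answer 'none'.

push(85): heap contents = [85]
push(49): heap contents = [49, 85]
push(14): heap contents = [14, 49, 85]
pop() → 14: heap contents = [49, 85]
push(22): heap contents = [22, 49, 85]
push(75): heap contents = [22, 49, 75, 85]
pop() → 22: heap contents = [49, 75, 85]

Answer: 14 22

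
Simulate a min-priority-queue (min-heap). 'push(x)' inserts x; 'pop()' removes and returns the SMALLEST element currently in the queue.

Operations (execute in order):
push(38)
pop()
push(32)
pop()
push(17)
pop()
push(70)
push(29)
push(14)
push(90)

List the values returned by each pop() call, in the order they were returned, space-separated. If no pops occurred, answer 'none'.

push(38): heap contents = [38]
pop() → 38: heap contents = []
push(32): heap contents = [32]
pop() → 32: heap contents = []
push(17): heap contents = [17]
pop() → 17: heap contents = []
push(70): heap contents = [70]
push(29): heap contents = [29, 70]
push(14): heap contents = [14, 29, 70]
push(90): heap contents = [14, 29, 70, 90]

Answer: 38 32 17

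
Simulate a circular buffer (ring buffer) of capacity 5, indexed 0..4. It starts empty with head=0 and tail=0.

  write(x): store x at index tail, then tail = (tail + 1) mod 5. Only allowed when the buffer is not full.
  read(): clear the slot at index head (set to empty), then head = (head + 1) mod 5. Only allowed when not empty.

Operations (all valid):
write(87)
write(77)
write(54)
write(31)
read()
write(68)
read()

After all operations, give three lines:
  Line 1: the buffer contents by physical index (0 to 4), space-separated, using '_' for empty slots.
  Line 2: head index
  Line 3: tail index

write(87): buf=[87 _ _ _ _], head=0, tail=1, size=1
write(77): buf=[87 77 _ _ _], head=0, tail=2, size=2
write(54): buf=[87 77 54 _ _], head=0, tail=3, size=3
write(31): buf=[87 77 54 31 _], head=0, tail=4, size=4
read(): buf=[_ 77 54 31 _], head=1, tail=4, size=3
write(68): buf=[_ 77 54 31 68], head=1, tail=0, size=4
read(): buf=[_ _ 54 31 68], head=2, tail=0, size=3

Answer: _ _ 54 31 68
2
0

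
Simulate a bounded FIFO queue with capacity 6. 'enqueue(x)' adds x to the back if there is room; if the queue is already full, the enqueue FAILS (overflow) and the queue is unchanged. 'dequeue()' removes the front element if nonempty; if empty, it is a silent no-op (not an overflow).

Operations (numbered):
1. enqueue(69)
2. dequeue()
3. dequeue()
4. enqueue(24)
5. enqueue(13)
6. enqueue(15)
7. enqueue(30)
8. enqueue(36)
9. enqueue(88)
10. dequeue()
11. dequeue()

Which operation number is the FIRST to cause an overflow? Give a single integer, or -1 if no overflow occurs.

Answer: -1

Derivation:
1. enqueue(69): size=1
2. dequeue(): size=0
3. dequeue(): empty, no-op, size=0
4. enqueue(24): size=1
5. enqueue(13): size=2
6. enqueue(15): size=3
7. enqueue(30): size=4
8. enqueue(36): size=5
9. enqueue(88): size=6
10. dequeue(): size=5
11. dequeue(): size=4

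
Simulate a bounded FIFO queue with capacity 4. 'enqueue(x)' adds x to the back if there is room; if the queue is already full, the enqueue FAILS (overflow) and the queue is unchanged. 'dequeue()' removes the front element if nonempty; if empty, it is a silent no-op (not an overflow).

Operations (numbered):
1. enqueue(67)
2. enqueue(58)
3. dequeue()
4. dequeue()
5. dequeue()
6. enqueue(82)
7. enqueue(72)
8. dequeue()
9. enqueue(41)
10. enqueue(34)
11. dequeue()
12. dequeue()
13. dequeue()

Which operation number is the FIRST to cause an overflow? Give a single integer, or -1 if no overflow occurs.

1. enqueue(67): size=1
2. enqueue(58): size=2
3. dequeue(): size=1
4. dequeue(): size=0
5. dequeue(): empty, no-op, size=0
6. enqueue(82): size=1
7. enqueue(72): size=2
8. dequeue(): size=1
9. enqueue(41): size=2
10. enqueue(34): size=3
11. dequeue(): size=2
12. dequeue(): size=1
13. dequeue(): size=0

Answer: -1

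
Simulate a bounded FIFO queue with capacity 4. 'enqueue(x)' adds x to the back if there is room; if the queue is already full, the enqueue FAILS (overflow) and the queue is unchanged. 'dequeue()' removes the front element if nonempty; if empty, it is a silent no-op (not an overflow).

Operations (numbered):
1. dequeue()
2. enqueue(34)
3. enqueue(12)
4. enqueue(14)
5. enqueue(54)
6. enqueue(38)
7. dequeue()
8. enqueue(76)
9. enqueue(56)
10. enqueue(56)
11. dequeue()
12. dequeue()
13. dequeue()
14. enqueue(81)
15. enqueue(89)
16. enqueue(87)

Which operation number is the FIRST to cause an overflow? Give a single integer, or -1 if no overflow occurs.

Answer: 6

Derivation:
1. dequeue(): empty, no-op, size=0
2. enqueue(34): size=1
3. enqueue(12): size=2
4. enqueue(14): size=3
5. enqueue(54): size=4
6. enqueue(38): size=4=cap → OVERFLOW (fail)
7. dequeue(): size=3
8. enqueue(76): size=4
9. enqueue(56): size=4=cap → OVERFLOW (fail)
10. enqueue(56): size=4=cap → OVERFLOW (fail)
11. dequeue(): size=3
12. dequeue(): size=2
13. dequeue(): size=1
14. enqueue(81): size=2
15. enqueue(89): size=3
16. enqueue(87): size=4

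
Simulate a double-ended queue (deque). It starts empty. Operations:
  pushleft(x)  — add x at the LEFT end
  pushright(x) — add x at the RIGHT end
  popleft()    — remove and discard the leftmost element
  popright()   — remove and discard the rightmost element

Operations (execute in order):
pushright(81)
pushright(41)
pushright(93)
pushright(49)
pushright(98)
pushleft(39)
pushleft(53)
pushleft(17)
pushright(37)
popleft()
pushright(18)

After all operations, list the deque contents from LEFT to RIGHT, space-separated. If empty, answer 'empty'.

pushright(81): [81]
pushright(41): [81, 41]
pushright(93): [81, 41, 93]
pushright(49): [81, 41, 93, 49]
pushright(98): [81, 41, 93, 49, 98]
pushleft(39): [39, 81, 41, 93, 49, 98]
pushleft(53): [53, 39, 81, 41, 93, 49, 98]
pushleft(17): [17, 53, 39, 81, 41, 93, 49, 98]
pushright(37): [17, 53, 39, 81, 41, 93, 49, 98, 37]
popleft(): [53, 39, 81, 41, 93, 49, 98, 37]
pushright(18): [53, 39, 81, 41, 93, 49, 98, 37, 18]

Answer: 53 39 81 41 93 49 98 37 18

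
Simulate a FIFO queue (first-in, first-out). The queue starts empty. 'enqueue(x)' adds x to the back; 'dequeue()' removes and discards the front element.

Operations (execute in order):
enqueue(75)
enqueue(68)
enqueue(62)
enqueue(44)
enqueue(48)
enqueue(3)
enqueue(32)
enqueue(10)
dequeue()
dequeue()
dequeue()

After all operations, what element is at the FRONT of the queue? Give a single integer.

enqueue(75): queue = [75]
enqueue(68): queue = [75, 68]
enqueue(62): queue = [75, 68, 62]
enqueue(44): queue = [75, 68, 62, 44]
enqueue(48): queue = [75, 68, 62, 44, 48]
enqueue(3): queue = [75, 68, 62, 44, 48, 3]
enqueue(32): queue = [75, 68, 62, 44, 48, 3, 32]
enqueue(10): queue = [75, 68, 62, 44, 48, 3, 32, 10]
dequeue(): queue = [68, 62, 44, 48, 3, 32, 10]
dequeue(): queue = [62, 44, 48, 3, 32, 10]
dequeue(): queue = [44, 48, 3, 32, 10]

Answer: 44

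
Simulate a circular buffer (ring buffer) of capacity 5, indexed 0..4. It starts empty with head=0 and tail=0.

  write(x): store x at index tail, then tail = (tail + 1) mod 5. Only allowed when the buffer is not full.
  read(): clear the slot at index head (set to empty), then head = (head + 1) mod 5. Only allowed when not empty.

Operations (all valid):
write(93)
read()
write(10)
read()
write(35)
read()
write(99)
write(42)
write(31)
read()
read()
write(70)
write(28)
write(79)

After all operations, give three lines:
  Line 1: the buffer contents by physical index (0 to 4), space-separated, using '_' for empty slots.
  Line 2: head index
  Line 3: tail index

Answer: 31 70 28 79 _
0
4

Derivation:
write(93): buf=[93 _ _ _ _], head=0, tail=1, size=1
read(): buf=[_ _ _ _ _], head=1, tail=1, size=0
write(10): buf=[_ 10 _ _ _], head=1, tail=2, size=1
read(): buf=[_ _ _ _ _], head=2, tail=2, size=0
write(35): buf=[_ _ 35 _ _], head=2, tail=3, size=1
read(): buf=[_ _ _ _ _], head=3, tail=3, size=0
write(99): buf=[_ _ _ 99 _], head=3, tail=4, size=1
write(42): buf=[_ _ _ 99 42], head=3, tail=0, size=2
write(31): buf=[31 _ _ 99 42], head=3, tail=1, size=3
read(): buf=[31 _ _ _ 42], head=4, tail=1, size=2
read(): buf=[31 _ _ _ _], head=0, tail=1, size=1
write(70): buf=[31 70 _ _ _], head=0, tail=2, size=2
write(28): buf=[31 70 28 _ _], head=0, tail=3, size=3
write(79): buf=[31 70 28 79 _], head=0, tail=4, size=4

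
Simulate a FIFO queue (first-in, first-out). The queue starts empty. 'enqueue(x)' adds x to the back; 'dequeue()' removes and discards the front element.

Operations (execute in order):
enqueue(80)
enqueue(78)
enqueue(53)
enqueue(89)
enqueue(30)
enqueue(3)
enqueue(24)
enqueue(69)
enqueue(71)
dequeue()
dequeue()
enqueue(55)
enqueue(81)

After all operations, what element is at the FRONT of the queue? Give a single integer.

Answer: 53

Derivation:
enqueue(80): queue = [80]
enqueue(78): queue = [80, 78]
enqueue(53): queue = [80, 78, 53]
enqueue(89): queue = [80, 78, 53, 89]
enqueue(30): queue = [80, 78, 53, 89, 30]
enqueue(3): queue = [80, 78, 53, 89, 30, 3]
enqueue(24): queue = [80, 78, 53, 89, 30, 3, 24]
enqueue(69): queue = [80, 78, 53, 89, 30, 3, 24, 69]
enqueue(71): queue = [80, 78, 53, 89, 30, 3, 24, 69, 71]
dequeue(): queue = [78, 53, 89, 30, 3, 24, 69, 71]
dequeue(): queue = [53, 89, 30, 3, 24, 69, 71]
enqueue(55): queue = [53, 89, 30, 3, 24, 69, 71, 55]
enqueue(81): queue = [53, 89, 30, 3, 24, 69, 71, 55, 81]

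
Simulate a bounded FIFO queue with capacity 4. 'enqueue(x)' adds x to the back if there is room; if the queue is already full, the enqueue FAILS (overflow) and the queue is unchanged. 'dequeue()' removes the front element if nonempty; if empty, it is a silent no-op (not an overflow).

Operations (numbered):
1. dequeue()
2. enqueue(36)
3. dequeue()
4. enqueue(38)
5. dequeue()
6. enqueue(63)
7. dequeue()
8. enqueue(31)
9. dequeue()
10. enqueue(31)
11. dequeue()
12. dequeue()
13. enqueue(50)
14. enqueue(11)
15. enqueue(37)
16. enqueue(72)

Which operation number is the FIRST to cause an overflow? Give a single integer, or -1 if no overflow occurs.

1. dequeue(): empty, no-op, size=0
2. enqueue(36): size=1
3. dequeue(): size=0
4. enqueue(38): size=1
5. dequeue(): size=0
6. enqueue(63): size=1
7. dequeue(): size=0
8. enqueue(31): size=1
9. dequeue(): size=0
10. enqueue(31): size=1
11. dequeue(): size=0
12. dequeue(): empty, no-op, size=0
13. enqueue(50): size=1
14. enqueue(11): size=2
15. enqueue(37): size=3
16. enqueue(72): size=4

Answer: -1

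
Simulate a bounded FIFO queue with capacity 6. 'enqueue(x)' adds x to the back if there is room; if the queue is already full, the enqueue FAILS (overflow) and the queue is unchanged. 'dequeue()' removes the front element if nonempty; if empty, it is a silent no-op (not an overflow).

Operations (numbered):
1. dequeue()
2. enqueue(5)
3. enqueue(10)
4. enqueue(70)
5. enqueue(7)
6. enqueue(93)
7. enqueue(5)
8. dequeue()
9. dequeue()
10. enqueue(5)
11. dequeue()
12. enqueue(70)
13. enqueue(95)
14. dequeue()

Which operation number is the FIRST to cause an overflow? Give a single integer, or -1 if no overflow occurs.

Answer: -1

Derivation:
1. dequeue(): empty, no-op, size=0
2. enqueue(5): size=1
3. enqueue(10): size=2
4. enqueue(70): size=3
5. enqueue(7): size=4
6. enqueue(93): size=5
7. enqueue(5): size=6
8. dequeue(): size=5
9. dequeue(): size=4
10. enqueue(5): size=5
11. dequeue(): size=4
12. enqueue(70): size=5
13. enqueue(95): size=6
14. dequeue(): size=5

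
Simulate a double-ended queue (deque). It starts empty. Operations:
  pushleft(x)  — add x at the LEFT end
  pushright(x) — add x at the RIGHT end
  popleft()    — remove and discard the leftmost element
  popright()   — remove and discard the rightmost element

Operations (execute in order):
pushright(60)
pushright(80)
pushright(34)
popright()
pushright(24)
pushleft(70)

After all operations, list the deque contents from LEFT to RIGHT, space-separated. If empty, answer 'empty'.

Answer: 70 60 80 24

Derivation:
pushright(60): [60]
pushright(80): [60, 80]
pushright(34): [60, 80, 34]
popright(): [60, 80]
pushright(24): [60, 80, 24]
pushleft(70): [70, 60, 80, 24]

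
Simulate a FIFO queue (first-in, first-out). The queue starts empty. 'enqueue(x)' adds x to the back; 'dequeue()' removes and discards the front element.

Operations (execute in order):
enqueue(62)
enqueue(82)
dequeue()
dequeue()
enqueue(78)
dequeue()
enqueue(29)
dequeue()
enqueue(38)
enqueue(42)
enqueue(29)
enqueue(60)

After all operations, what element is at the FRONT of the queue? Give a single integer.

enqueue(62): queue = [62]
enqueue(82): queue = [62, 82]
dequeue(): queue = [82]
dequeue(): queue = []
enqueue(78): queue = [78]
dequeue(): queue = []
enqueue(29): queue = [29]
dequeue(): queue = []
enqueue(38): queue = [38]
enqueue(42): queue = [38, 42]
enqueue(29): queue = [38, 42, 29]
enqueue(60): queue = [38, 42, 29, 60]

Answer: 38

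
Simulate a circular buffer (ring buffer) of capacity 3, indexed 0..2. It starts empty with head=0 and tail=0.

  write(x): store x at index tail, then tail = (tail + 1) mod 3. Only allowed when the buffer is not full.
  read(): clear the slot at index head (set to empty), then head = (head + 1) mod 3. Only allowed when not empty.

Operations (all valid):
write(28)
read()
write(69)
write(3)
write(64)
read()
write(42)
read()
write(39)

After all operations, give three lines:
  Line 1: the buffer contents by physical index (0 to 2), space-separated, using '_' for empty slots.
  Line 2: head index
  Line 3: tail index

write(28): buf=[28 _ _], head=0, tail=1, size=1
read(): buf=[_ _ _], head=1, tail=1, size=0
write(69): buf=[_ 69 _], head=1, tail=2, size=1
write(3): buf=[_ 69 3], head=1, tail=0, size=2
write(64): buf=[64 69 3], head=1, tail=1, size=3
read(): buf=[64 _ 3], head=2, tail=1, size=2
write(42): buf=[64 42 3], head=2, tail=2, size=3
read(): buf=[64 42 _], head=0, tail=2, size=2
write(39): buf=[64 42 39], head=0, tail=0, size=3

Answer: 64 42 39
0
0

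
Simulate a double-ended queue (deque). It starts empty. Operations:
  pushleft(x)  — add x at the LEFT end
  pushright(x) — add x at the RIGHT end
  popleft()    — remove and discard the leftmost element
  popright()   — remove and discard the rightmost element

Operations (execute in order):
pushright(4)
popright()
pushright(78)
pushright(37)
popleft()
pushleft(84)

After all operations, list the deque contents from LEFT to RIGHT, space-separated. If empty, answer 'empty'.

Answer: 84 37

Derivation:
pushright(4): [4]
popright(): []
pushright(78): [78]
pushright(37): [78, 37]
popleft(): [37]
pushleft(84): [84, 37]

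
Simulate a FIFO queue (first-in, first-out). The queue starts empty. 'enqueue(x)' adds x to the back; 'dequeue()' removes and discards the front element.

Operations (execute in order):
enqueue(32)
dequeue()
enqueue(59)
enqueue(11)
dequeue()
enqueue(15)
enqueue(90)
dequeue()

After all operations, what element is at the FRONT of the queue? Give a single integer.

enqueue(32): queue = [32]
dequeue(): queue = []
enqueue(59): queue = [59]
enqueue(11): queue = [59, 11]
dequeue(): queue = [11]
enqueue(15): queue = [11, 15]
enqueue(90): queue = [11, 15, 90]
dequeue(): queue = [15, 90]

Answer: 15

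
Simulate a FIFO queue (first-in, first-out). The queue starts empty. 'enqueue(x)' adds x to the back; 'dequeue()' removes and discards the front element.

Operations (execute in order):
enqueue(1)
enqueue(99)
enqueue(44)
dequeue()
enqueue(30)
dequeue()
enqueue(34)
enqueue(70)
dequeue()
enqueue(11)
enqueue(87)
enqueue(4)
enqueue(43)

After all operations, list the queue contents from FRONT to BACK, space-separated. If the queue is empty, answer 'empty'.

enqueue(1): [1]
enqueue(99): [1, 99]
enqueue(44): [1, 99, 44]
dequeue(): [99, 44]
enqueue(30): [99, 44, 30]
dequeue(): [44, 30]
enqueue(34): [44, 30, 34]
enqueue(70): [44, 30, 34, 70]
dequeue(): [30, 34, 70]
enqueue(11): [30, 34, 70, 11]
enqueue(87): [30, 34, 70, 11, 87]
enqueue(4): [30, 34, 70, 11, 87, 4]
enqueue(43): [30, 34, 70, 11, 87, 4, 43]

Answer: 30 34 70 11 87 4 43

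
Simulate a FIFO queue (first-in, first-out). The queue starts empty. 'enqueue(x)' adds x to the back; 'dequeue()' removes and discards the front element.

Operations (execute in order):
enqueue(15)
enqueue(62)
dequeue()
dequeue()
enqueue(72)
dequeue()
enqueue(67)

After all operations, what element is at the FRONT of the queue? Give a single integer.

Answer: 67

Derivation:
enqueue(15): queue = [15]
enqueue(62): queue = [15, 62]
dequeue(): queue = [62]
dequeue(): queue = []
enqueue(72): queue = [72]
dequeue(): queue = []
enqueue(67): queue = [67]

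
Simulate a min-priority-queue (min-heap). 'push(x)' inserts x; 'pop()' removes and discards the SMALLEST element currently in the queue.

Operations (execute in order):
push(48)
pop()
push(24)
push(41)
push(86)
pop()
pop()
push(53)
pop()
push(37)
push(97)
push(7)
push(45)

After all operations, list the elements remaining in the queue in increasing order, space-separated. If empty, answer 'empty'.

Answer: 7 37 45 86 97

Derivation:
push(48): heap contents = [48]
pop() → 48: heap contents = []
push(24): heap contents = [24]
push(41): heap contents = [24, 41]
push(86): heap contents = [24, 41, 86]
pop() → 24: heap contents = [41, 86]
pop() → 41: heap contents = [86]
push(53): heap contents = [53, 86]
pop() → 53: heap contents = [86]
push(37): heap contents = [37, 86]
push(97): heap contents = [37, 86, 97]
push(7): heap contents = [7, 37, 86, 97]
push(45): heap contents = [7, 37, 45, 86, 97]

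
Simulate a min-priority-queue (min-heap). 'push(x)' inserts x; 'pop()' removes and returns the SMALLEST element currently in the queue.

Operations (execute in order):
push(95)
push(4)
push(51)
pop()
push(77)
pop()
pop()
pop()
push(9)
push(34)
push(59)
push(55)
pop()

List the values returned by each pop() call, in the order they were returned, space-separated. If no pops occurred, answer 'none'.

push(95): heap contents = [95]
push(4): heap contents = [4, 95]
push(51): heap contents = [4, 51, 95]
pop() → 4: heap contents = [51, 95]
push(77): heap contents = [51, 77, 95]
pop() → 51: heap contents = [77, 95]
pop() → 77: heap contents = [95]
pop() → 95: heap contents = []
push(9): heap contents = [9]
push(34): heap contents = [9, 34]
push(59): heap contents = [9, 34, 59]
push(55): heap contents = [9, 34, 55, 59]
pop() → 9: heap contents = [34, 55, 59]

Answer: 4 51 77 95 9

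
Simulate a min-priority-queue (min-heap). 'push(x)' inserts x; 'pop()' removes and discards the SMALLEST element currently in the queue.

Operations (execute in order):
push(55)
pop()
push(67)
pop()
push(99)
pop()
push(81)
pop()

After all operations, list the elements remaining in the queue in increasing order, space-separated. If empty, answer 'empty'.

Answer: empty

Derivation:
push(55): heap contents = [55]
pop() → 55: heap contents = []
push(67): heap contents = [67]
pop() → 67: heap contents = []
push(99): heap contents = [99]
pop() → 99: heap contents = []
push(81): heap contents = [81]
pop() → 81: heap contents = []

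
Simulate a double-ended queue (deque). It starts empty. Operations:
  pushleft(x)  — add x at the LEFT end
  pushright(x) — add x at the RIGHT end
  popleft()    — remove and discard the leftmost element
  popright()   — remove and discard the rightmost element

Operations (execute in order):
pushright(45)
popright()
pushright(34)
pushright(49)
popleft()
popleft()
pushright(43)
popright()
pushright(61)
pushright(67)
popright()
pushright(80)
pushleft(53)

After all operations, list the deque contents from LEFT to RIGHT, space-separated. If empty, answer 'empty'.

pushright(45): [45]
popright(): []
pushright(34): [34]
pushright(49): [34, 49]
popleft(): [49]
popleft(): []
pushright(43): [43]
popright(): []
pushright(61): [61]
pushright(67): [61, 67]
popright(): [61]
pushright(80): [61, 80]
pushleft(53): [53, 61, 80]

Answer: 53 61 80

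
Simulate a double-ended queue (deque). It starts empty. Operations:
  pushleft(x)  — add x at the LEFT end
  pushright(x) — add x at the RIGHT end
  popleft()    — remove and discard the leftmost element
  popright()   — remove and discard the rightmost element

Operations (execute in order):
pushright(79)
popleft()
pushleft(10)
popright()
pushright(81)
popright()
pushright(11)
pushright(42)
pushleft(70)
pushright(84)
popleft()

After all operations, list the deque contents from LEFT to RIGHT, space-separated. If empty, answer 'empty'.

pushright(79): [79]
popleft(): []
pushleft(10): [10]
popright(): []
pushright(81): [81]
popright(): []
pushright(11): [11]
pushright(42): [11, 42]
pushleft(70): [70, 11, 42]
pushright(84): [70, 11, 42, 84]
popleft(): [11, 42, 84]

Answer: 11 42 84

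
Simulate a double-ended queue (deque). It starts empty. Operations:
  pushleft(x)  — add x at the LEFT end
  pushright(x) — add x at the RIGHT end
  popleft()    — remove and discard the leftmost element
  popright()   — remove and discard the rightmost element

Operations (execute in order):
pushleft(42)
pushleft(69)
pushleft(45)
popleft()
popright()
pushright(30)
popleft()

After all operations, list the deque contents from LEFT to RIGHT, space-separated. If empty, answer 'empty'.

pushleft(42): [42]
pushleft(69): [69, 42]
pushleft(45): [45, 69, 42]
popleft(): [69, 42]
popright(): [69]
pushright(30): [69, 30]
popleft(): [30]

Answer: 30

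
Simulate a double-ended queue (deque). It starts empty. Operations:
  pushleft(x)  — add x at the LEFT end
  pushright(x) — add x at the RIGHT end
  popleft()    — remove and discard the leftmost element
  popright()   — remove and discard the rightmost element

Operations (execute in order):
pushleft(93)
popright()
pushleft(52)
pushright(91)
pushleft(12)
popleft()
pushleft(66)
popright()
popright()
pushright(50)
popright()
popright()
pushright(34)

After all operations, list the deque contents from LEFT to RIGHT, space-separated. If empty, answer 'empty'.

pushleft(93): [93]
popright(): []
pushleft(52): [52]
pushright(91): [52, 91]
pushleft(12): [12, 52, 91]
popleft(): [52, 91]
pushleft(66): [66, 52, 91]
popright(): [66, 52]
popright(): [66]
pushright(50): [66, 50]
popright(): [66]
popright(): []
pushright(34): [34]

Answer: 34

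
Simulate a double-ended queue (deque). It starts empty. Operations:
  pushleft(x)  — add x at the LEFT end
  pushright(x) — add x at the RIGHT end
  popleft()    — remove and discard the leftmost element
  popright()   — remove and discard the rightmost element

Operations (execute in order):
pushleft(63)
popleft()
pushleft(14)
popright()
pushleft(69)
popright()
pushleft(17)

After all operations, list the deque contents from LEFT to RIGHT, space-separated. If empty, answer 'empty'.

Answer: 17

Derivation:
pushleft(63): [63]
popleft(): []
pushleft(14): [14]
popright(): []
pushleft(69): [69]
popright(): []
pushleft(17): [17]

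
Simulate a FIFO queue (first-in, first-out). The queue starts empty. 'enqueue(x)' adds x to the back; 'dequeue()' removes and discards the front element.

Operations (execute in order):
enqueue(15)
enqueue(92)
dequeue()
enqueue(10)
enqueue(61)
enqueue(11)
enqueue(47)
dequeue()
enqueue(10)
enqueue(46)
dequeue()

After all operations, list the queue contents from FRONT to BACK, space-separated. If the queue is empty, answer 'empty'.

Answer: 61 11 47 10 46

Derivation:
enqueue(15): [15]
enqueue(92): [15, 92]
dequeue(): [92]
enqueue(10): [92, 10]
enqueue(61): [92, 10, 61]
enqueue(11): [92, 10, 61, 11]
enqueue(47): [92, 10, 61, 11, 47]
dequeue(): [10, 61, 11, 47]
enqueue(10): [10, 61, 11, 47, 10]
enqueue(46): [10, 61, 11, 47, 10, 46]
dequeue(): [61, 11, 47, 10, 46]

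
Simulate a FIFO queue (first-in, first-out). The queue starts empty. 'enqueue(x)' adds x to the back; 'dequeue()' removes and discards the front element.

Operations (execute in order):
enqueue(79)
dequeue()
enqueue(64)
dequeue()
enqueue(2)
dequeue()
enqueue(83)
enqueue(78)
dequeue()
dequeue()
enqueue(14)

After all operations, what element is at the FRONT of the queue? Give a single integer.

Answer: 14

Derivation:
enqueue(79): queue = [79]
dequeue(): queue = []
enqueue(64): queue = [64]
dequeue(): queue = []
enqueue(2): queue = [2]
dequeue(): queue = []
enqueue(83): queue = [83]
enqueue(78): queue = [83, 78]
dequeue(): queue = [78]
dequeue(): queue = []
enqueue(14): queue = [14]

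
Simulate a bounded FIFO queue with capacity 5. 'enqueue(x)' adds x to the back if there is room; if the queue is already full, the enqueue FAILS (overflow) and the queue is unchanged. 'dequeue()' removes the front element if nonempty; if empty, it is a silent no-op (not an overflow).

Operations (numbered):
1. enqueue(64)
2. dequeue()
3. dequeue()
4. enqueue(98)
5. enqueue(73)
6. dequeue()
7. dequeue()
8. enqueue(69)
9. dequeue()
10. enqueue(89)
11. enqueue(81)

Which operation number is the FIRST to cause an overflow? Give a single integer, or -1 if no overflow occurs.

Answer: -1

Derivation:
1. enqueue(64): size=1
2. dequeue(): size=0
3. dequeue(): empty, no-op, size=0
4. enqueue(98): size=1
5. enqueue(73): size=2
6. dequeue(): size=1
7. dequeue(): size=0
8. enqueue(69): size=1
9. dequeue(): size=0
10. enqueue(89): size=1
11. enqueue(81): size=2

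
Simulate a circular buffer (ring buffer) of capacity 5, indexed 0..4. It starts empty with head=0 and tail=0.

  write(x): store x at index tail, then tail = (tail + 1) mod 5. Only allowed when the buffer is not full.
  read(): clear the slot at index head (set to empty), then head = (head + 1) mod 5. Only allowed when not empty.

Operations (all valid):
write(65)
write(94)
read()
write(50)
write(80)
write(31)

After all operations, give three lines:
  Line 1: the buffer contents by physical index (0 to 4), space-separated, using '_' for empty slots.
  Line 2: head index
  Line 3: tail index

write(65): buf=[65 _ _ _ _], head=0, tail=1, size=1
write(94): buf=[65 94 _ _ _], head=0, tail=2, size=2
read(): buf=[_ 94 _ _ _], head=1, tail=2, size=1
write(50): buf=[_ 94 50 _ _], head=1, tail=3, size=2
write(80): buf=[_ 94 50 80 _], head=1, tail=4, size=3
write(31): buf=[_ 94 50 80 31], head=1, tail=0, size=4

Answer: _ 94 50 80 31
1
0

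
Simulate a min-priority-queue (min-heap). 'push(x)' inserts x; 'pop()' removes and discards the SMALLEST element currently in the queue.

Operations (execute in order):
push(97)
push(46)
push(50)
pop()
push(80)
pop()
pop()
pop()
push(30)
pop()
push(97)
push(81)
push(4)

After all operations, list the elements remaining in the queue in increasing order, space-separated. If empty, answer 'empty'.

push(97): heap contents = [97]
push(46): heap contents = [46, 97]
push(50): heap contents = [46, 50, 97]
pop() → 46: heap contents = [50, 97]
push(80): heap contents = [50, 80, 97]
pop() → 50: heap contents = [80, 97]
pop() → 80: heap contents = [97]
pop() → 97: heap contents = []
push(30): heap contents = [30]
pop() → 30: heap contents = []
push(97): heap contents = [97]
push(81): heap contents = [81, 97]
push(4): heap contents = [4, 81, 97]

Answer: 4 81 97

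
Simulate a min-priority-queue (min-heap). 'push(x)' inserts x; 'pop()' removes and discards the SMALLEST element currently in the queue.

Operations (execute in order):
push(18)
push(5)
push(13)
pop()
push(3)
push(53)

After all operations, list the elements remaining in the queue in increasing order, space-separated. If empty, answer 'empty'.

Answer: 3 13 18 53

Derivation:
push(18): heap contents = [18]
push(5): heap contents = [5, 18]
push(13): heap contents = [5, 13, 18]
pop() → 5: heap contents = [13, 18]
push(3): heap contents = [3, 13, 18]
push(53): heap contents = [3, 13, 18, 53]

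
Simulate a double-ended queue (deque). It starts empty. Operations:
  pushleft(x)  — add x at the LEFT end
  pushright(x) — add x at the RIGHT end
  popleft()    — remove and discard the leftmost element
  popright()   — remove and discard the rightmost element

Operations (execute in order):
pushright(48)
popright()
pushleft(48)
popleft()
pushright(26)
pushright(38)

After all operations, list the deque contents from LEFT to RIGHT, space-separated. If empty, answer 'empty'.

pushright(48): [48]
popright(): []
pushleft(48): [48]
popleft(): []
pushright(26): [26]
pushright(38): [26, 38]

Answer: 26 38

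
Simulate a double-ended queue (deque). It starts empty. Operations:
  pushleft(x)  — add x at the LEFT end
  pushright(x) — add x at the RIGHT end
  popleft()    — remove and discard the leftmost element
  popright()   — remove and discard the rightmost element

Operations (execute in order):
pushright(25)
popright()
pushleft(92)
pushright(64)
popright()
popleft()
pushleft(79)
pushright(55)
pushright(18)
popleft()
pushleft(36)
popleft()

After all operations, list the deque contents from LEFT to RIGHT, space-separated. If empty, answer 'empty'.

Answer: 55 18

Derivation:
pushright(25): [25]
popright(): []
pushleft(92): [92]
pushright(64): [92, 64]
popright(): [92]
popleft(): []
pushleft(79): [79]
pushright(55): [79, 55]
pushright(18): [79, 55, 18]
popleft(): [55, 18]
pushleft(36): [36, 55, 18]
popleft(): [55, 18]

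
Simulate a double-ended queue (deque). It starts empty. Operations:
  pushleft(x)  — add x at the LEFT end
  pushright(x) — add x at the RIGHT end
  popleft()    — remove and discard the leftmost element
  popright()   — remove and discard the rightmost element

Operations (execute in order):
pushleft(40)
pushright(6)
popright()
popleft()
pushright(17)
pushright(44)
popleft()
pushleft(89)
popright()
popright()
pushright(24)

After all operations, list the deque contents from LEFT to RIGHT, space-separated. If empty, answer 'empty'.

pushleft(40): [40]
pushright(6): [40, 6]
popright(): [40]
popleft(): []
pushright(17): [17]
pushright(44): [17, 44]
popleft(): [44]
pushleft(89): [89, 44]
popright(): [89]
popright(): []
pushright(24): [24]

Answer: 24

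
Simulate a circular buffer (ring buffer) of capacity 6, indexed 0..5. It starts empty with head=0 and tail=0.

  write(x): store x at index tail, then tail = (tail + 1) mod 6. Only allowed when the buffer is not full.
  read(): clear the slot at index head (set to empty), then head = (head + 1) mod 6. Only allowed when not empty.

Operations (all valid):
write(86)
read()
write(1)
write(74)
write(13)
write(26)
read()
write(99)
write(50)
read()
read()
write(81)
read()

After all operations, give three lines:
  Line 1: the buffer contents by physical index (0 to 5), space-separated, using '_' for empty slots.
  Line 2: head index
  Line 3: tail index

write(86): buf=[86 _ _ _ _ _], head=0, tail=1, size=1
read(): buf=[_ _ _ _ _ _], head=1, tail=1, size=0
write(1): buf=[_ 1 _ _ _ _], head=1, tail=2, size=1
write(74): buf=[_ 1 74 _ _ _], head=1, tail=3, size=2
write(13): buf=[_ 1 74 13 _ _], head=1, tail=4, size=3
write(26): buf=[_ 1 74 13 26 _], head=1, tail=5, size=4
read(): buf=[_ _ 74 13 26 _], head=2, tail=5, size=3
write(99): buf=[_ _ 74 13 26 99], head=2, tail=0, size=4
write(50): buf=[50 _ 74 13 26 99], head=2, tail=1, size=5
read(): buf=[50 _ _ 13 26 99], head=3, tail=1, size=4
read(): buf=[50 _ _ _ 26 99], head=4, tail=1, size=3
write(81): buf=[50 81 _ _ 26 99], head=4, tail=2, size=4
read(): buf=[50 81 _ _ _ 99], head=5, tail=2, size=3

Answer: 50 81 _ _ _ 99
5
2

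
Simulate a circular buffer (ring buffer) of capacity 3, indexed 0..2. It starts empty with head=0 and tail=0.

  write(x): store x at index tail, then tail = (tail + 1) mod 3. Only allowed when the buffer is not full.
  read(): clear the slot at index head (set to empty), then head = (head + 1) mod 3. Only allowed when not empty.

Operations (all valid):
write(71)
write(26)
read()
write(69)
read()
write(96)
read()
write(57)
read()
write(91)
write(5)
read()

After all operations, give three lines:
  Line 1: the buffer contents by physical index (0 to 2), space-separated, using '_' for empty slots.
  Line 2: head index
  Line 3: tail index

Answer: 5 _ 91
2
1

Derivation:
write(71): buf=[71 _ _], head=0, tail=1, size=1
write(26): buf=[71 26 _], head=0, tail=2, size=2
read(): buf=[_ 26 _], head=1, tail=2, size=1
write(69): buf=[_ 26 69], head=1, tail=0, size=2
read(): buf=[_ _ 69], head=2, tail=0, size=1
write(96): buf=[96 _ 69], head=2, tail=1, size=2
read(): buf=[96 _ _], head=0, tail=1, size=1
write(57): buf=[96 57 _], head=0, tail=2, size=2
read(): buf=[_ 57 _], head=1, tail=2, size=1
write(91): buf=[_ 57 91], head=1, tail=0, size=2
write(5): buf=[5 57 91], head=1, tail=1, size=3
read(): buf=[5 _ 91], head=2, tail=1, size=2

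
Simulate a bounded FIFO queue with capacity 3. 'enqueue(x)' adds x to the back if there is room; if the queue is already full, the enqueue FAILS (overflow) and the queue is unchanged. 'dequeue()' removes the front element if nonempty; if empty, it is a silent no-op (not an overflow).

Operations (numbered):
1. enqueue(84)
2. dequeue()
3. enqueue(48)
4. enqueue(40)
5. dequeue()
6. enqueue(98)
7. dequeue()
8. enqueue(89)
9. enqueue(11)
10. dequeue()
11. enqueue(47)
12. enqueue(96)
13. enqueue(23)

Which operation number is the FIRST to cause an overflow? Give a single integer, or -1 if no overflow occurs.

Answer: 12

Derivation:
1. enqueue(84): size=1
2. dequeue(): size=0
3. enqueue(48): size=1
4. enqueue(40): size=2
5. dequeue(): size=1
6. enqueue(98): size=2
7. dequeue(): size=1
8. enqueue(89): size=2
9. enqueue(11): size=3
10. dequeue(): size=2
11. enqueue(47): size=3
12. enqueue(96): size=3=cap → OVERFLOW (fail)
13. enqueue(23): size=3=cap → OVERFLOW (fail)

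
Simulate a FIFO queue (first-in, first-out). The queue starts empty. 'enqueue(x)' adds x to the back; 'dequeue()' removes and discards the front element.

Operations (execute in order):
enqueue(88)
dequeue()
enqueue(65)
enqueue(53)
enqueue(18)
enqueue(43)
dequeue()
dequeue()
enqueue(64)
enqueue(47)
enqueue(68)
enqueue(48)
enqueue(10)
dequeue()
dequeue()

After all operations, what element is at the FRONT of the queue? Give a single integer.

enqueue(88): queue = [88]
dequeue(): queue = []
enqueue(65): queue = [65]
enqueue(53): queue = [65, 53]
enqueue(18): queue = [65, 53, 18]
enqueue(43): queue = [65, 53, 18, 43]
dequeue(): queue = [53, 18, 43]
dequeue(): queue = [18, 43]
enqueue(64): queue = [18, 43, 64]
enqueue(47): queue = [18, 43, 64, 47]
enqueue(68): queue = [18, 43, 64, 47, 68]
enqueue(48): queue = [18, 43, 64, 47, 68, 48]
enqueue(10): queue = [18, 43, 64, 47, 68, 48, 10]
dequeue(): queue = [43, 64, 47, 68, 48, 10]
dequeue(): queue = [64, 47, 68, 48, 10]

Answer: 64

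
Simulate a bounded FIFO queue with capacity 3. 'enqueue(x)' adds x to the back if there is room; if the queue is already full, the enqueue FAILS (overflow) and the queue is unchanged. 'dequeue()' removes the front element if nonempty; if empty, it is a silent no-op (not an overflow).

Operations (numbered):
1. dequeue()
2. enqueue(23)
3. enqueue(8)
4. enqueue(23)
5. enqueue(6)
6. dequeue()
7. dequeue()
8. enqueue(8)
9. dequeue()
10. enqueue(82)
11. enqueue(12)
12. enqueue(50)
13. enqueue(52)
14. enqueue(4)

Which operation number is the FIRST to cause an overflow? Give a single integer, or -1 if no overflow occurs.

1. dequeue(): empty, no-op, size=0
2. enqueue(23): size=1
3. enqueue(8): size=2
4. enqueue(23): size=3
5. enqueue(6): size=3=cap → OVERFLOW (fail)
6. dequeue(): size=2
7. dequeue(): size=1
8. enqueue(8): size=2
9. dequeue(): size=1
10. enqueue(82): size=2
11. enqueue(12): size=3
12. enqueue(50): size=3=cap → OVERFLOW (fail)
13. enqueue(52): size=3=cap → OVERFLOW (fail)
14. enqueue(4): size=3=cap → OVERFLOW (fail)

Answer: 5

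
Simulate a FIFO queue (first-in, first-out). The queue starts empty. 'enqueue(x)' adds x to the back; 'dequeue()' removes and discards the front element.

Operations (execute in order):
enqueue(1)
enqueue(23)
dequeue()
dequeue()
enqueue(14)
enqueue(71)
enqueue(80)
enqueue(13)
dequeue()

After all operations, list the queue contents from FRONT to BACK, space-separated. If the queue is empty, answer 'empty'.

Answer: 71 80 13

Derivation:
enqueue(1): [1]
enqueue(23): [1, 23]
dequeue(): [23]
dequeue(): []
enqueue(14): [14]
enqueue(71): [14, 71]
enqueue(80): [14, 71, 80]
enqueue(13): [14, 71, 80, 13]
dequeue(): [71, 80, 13]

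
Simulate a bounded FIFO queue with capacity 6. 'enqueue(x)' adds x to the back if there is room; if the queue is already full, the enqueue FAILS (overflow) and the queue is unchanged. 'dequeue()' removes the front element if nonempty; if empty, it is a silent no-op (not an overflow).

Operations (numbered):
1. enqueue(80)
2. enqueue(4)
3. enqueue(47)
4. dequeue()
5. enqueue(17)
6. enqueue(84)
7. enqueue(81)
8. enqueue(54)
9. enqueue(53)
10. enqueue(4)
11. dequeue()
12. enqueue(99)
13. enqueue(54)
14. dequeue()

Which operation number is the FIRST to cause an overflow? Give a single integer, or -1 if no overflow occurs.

1. enqueue(80): size=1
2. enqueue(4): size=2
3. enqueue(47): size=3
4. dequeue(): size=2
5. enqueue(17): size=3
6. enqueue(84): size=4
7. enqueue(81): size=5
8. enqueue(54): size=6
9. enqueue(53): size=6=cap → OVERFLOW (fail)
10. enqueue(4): size=6=cap → OVERFLOW (fail)
11. dequeue(): size=5
12. enqueue(99): size=6
13. enqueue(54): size=6=cap → OVERFLOW (fail)
14. dequeue(): size=5

Answer: 9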